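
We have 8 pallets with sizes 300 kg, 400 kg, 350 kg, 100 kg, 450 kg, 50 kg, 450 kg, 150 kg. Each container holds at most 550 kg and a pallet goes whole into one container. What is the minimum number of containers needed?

5

Total = 450 + 450 + 400 + 350 + 300 + 150 + 100 + 50 = 2250 kg.
Lower bound: ⌈2250/550⌉ = 5 containers.
A packing using 5 containers:
  container 1: 450 + 100 = 550
  container 2: 450 + 50 = 500
  container 3: 400 + 150 = 550
  container 4: 350 = 350
  container 5: 300 = 300
This matches the lower bound, so 5 is optimal.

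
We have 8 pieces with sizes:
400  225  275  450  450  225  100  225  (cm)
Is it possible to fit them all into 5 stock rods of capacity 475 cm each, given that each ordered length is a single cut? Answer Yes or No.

Total = 2350 cm; ⌈2350/475⌉ = 5.
The bound of 5 does not rule out 5, but exhaustive search shows no assignment into 5 stock rods of capacity 475 cm exists — the minimum is 6.

No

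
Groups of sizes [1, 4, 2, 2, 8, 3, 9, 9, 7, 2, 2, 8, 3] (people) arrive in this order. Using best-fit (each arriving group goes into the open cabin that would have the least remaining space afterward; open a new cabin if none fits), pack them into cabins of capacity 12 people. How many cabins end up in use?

  1 → cabin 1 (new)  [load 1/12]
  4 → cabin 1  [load 5/12]
  2 → cabin 1  [load 7/12]
  2 → cabin 1  [load 9/12]
  8 → cabin 2 (new)  [load 8/12]
  3 → cabin 1  [load 12/12]
  9 → cabin 3 (new)  [load 9/12]
  9 → cabin 4 (new)  [load 9/12]
  7 → cabin 5 (new)  [load 7/12]
  2 → cabin 3  [load 11/12]
  2 → cabin 4  [load 11/12]
  8 → cabin 6 (new)  [load 8/12]
  3 → cabin 2  [load 11/12]
6 cabins opened.

6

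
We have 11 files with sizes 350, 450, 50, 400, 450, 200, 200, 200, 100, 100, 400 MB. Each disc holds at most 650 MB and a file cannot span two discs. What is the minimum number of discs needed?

5

Total = 450 + 450 + 400 + 400 + 350 + 200 + 200 + 200 + 100 + 100 + 50 = 2900 MB.
Lower bound: ⌈2900/650⌉ = 5 discs.
A packing using 5 discs:
  disc 1: 450 + 200 = 650
  disc 2: 450 + 200 = 650
  disc 3: 400 + 200 + 50 = 650
  disc 4: 400 + 100 + 100 = 600
  disc 5: 350 = 350
This matches the lower bound, so 5 is optimal.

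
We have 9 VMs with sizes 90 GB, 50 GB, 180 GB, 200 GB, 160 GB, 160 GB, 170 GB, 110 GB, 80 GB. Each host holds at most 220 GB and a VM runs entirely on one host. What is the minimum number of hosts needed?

7

Total = 200 + 180 + 170 + 160 + 160 + 110 + 90 + 80 + 50 = 1200 GB.
Lower bound: ⌈1200/220⌉ = 6 hosts.
A packing using 7 hosts:
  host 1: 200 = 200
  host 2: 180 = 180
  host 3: 170 + 50 = 220
  host 4: 160 = 160
  host 5: 160 = 160
  host 6: 110 + 90 = 200
  host 7: 80 = 80
No arrangement into 6 hosts stays within capacity, so 7 is optimal.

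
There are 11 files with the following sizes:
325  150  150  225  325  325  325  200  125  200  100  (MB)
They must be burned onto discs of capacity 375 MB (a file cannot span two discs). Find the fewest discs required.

8

Total = 325 + 325 + 325 + 325 + 225 + 200 + 200 + 150 + 150 + 125 + 100 = 2450 MB.
Lower bound: ⌈2450/375⌉ = 7 discs.
A packing using 8 discs:
  disc 1: 325 = 325
  disc 2: 325 = 325
  disc 3: 325 = 325
  disc 4: 325 = 325
  disc 5: 225 + 150 = 375
  disc 6: 200 + 150 = 350
  disc 7: 200 + 125 = 325
  disc 8: 100 = 100
No arrangement into 7 discs stays within capacity, so 8 is optimal.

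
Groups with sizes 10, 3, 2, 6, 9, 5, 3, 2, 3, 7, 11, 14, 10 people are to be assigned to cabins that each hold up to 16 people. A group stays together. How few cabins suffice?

Total = 14 + 11 + 10 + 10 + 9 + 7 + 6 + 5 + 3 + 3 + 3 + 2 + 2 = 85 people.
Lower bound: ⌈85/16⌉ = 6 cabins.
A packing using 6 cabins:
  cabin 1: 14 + 2 = 16
  cabin 2: 11 + 5 = 16
  cabin 3: 10 + 6 = 16
  cabin 4: 10 + 3 + 3 = 16
  cabin 5: 9 + 7 = 16
  cabin 6: 3 + 2 = 5
This matches the lower bound, so 6 is optimal.

6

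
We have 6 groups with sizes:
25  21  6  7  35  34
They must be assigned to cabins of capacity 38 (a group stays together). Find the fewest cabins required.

Total = 35 + 34 + 25 + 21 + 7 + 6 = 128.
Lower bound: ⌈128/38⌉ = 4 cabins.
A packing using 4 cabins:
  cabin 1: 35 = 35
  cabin 2: 34 = 34
  cabin 3: 25 + 7 + 6 = 38
  cabin 4: 21 = 21
This matches the lower bound, so 4 is optimal.

4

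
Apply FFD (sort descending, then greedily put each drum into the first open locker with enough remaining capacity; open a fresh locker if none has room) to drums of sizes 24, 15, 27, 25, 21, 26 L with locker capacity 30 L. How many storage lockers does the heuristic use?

Sorted descending: 27, 26, 25, 24, 21, 15.
  27 → locker 1 (new)  [load 27/30]
  26 → locker 2 (new)  [load 26/30]
  25 → locker 3 (new)  [load 25/30]
  24 → locker 4 (new)  [load 24/30]
  21 → locker 5 (new)  [load 21/30]
  15 → locker 6 (new)  [load 15/30]
6 storage lockers opened.

6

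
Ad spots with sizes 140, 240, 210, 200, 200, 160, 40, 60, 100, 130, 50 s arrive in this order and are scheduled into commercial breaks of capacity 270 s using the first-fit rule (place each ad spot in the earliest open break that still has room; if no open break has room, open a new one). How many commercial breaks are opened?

  140 → break 1 (new)  [load 140/270]
  240 → break 2 (new)  [load 240/270]
  210 → break 3 (new)  [load 210/270]
  200 → break 4 (new)  [load 200/270]
  200 → break 5 (new)  [load 200/270]
  160 → break 6 (new)  [load 160/270]
  40 → break 1  [load 180/270]
  60 → break 1  [load 240/270]
  100 → break 6  [load 260/270]
  130 → break 7 (new)  [load 130/270]
  50 → break 3  [load 260/270]
7 commercial breaks opened.

7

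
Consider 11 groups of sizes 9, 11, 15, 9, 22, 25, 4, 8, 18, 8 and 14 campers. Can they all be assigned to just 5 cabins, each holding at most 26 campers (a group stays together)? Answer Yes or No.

No

Total = 143 campers; ⌈143/26⌉ = 6.
At least 6 cabins are required, but only 5 are allowed.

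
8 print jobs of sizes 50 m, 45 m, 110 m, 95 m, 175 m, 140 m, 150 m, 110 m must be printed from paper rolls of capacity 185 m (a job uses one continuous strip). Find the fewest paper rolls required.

6

Total = 175 + 150 + 140 + 110 + 110 + 95 + 50 + 45 = 875 m.
Lower bound: ⌈875/185⌉ = 5 paper rolls.
Also, 6 print jobs each exceed 185/2 m, and no two of those can share a roll, so at least 6 paper rolls are needed.
A packing using 6 paper rolls:
  roll 1: 175 = 175
  roll 2: 150 = 150
  roll 3: 140 + 45 = 185
  roll 4: 110 + 50 = 160
  roll 5: 110 = 110
  roll 6: 95 = 95
This matches the lower bound, so 6 is optimal.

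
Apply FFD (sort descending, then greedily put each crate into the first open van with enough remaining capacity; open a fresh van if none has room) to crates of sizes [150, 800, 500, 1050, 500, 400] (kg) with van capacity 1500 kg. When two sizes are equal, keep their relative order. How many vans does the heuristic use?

3

Sorted descending: 1050, 800, 500, 500, 400, 150.
  1050 → van 1 (new)  [load 1050/1500]
  800 → van 2 (new)  [load 800/1500]
  500 → van 2  [load 1300/1500]
  500 → van 3 (new)  [load 500/1500]
  400 → van 1  [load 1450/1500]
  150 → van 2  [load 1450/1500]
3 vans opened.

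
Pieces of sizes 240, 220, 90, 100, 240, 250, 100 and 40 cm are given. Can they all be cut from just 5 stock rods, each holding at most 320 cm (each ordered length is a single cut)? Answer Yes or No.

Yes

A valid assignment using 5 stock rods:
  stock rod 1: 250 + 40 = 290
  stock rod 2: 240 = 240
  stock rod 3: 240 = 240
  stock rod 4: 220 + 100 = 320
  stock rod 5: 100 + 90 = 190
Every load is within 320 cm, so 5 stock rods suffice.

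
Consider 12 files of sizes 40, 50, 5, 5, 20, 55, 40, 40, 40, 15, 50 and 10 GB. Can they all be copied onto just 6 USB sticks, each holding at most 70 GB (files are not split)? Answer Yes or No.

Total = 370 GB; ⌈370/70⌉ = 6.
7 files each exceed half the capacity and cannot share a USB stick, forcing at least 7 USB sticks.
At least 7 USB sticks are required, but only 6 are allowed.

No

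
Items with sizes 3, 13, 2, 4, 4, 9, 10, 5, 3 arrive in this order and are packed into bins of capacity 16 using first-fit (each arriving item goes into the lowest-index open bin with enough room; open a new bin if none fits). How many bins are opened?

4

  3 → bin 1 (new)  [load 3/16]
  13 → bin 1  [load 16/16]
  2 → bin 2 (new)  [load 2/16]
  4 → bin 2  [load 6/16]
  4 → bin 2  [load 10/16]
  9 → bin 3 (new)  [load 9/16]
  10 → bin 4 (new)  [load 10/16]
  5 → bin 2  [load 15/16]
  3 → bin 3  [load 12/16]
4 bins opened.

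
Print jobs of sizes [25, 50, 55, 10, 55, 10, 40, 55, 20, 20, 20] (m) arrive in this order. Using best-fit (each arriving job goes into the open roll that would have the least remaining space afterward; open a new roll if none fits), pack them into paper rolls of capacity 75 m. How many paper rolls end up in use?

5

  25 → roll 1 (new)  [load 25/75]
  50 → roll 1  [load 75/75]
  55 → roll 2 (new)  [load 55/75]
  10 → roll 2  [load 65/75]
  55 → roll 3 (new)  [load 55/75]
  10 → roll 2  [load 75/75]
  40 → roll 4 (new)  [load 40/75]
  55 → roll 5 (new)  [load 55/75]
  20 → roll 3  [load 75/75]
  20 → roll 5  [load 75/75]
  20 → roll 4  [load 60/75]
5 paper rolls opened.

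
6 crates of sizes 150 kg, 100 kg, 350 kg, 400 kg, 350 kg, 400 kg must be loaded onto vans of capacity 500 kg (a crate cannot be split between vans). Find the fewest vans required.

4

Total = 400 + 400 + 350 + 350 + 150 + 100 = 1750 kg.
Lower bound: ⌈1750/500⌉ = 4 vans.
A packing using 4 vans:
  van 1: 400 + 100 = 500
  van 2: 400 = 400
  van 3: 350 + 150 = 500
  van 4: 350 = 350
This matches the lower bound, so 4 is optimal.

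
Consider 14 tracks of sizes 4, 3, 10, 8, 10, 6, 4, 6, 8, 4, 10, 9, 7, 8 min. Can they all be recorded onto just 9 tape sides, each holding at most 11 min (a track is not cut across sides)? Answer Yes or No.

Total = 97 min; ⌈97/11⌉ = 9.
10 tracks each exceed half the capacity and cannot share a side, forcing at least 10 tape sides.
At least 10 tape sides are required, but only 9 are allowed.

No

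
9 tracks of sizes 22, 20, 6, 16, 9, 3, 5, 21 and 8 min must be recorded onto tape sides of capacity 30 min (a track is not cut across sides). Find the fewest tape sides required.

Total = 22 + 21 + 20 + 16 + 9 + 8 + 6 + 5 + 3 = 110 min.
Lower bound: ⌈110/30⌉ = 4 tape sides.
A packing using 4 tape sides:
  side 1: 22 + 8 = 30
  side 2: 21 + 9 = 30
  side 3: 20 + 6 + 3 = 29
  side 4: 16 + 5 = 21
This matches the lower bound, so 4 is optimal.

4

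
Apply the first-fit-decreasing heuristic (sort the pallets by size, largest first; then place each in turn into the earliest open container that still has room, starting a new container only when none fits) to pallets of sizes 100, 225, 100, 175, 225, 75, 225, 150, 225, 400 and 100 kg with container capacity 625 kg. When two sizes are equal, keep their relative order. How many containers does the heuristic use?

4

Sorted descending: 400, 225, 225, 225, 225, 175, 150, 100, 100, 100, 75.
  400 → container 1 (new)  [load 400/625]
  225 → container 1  [load 625/625]
  225 → container 2 (new)  [load 225/625]
  225 → container 2  [load 450/625]
  225 → container 3 (new)  [load 225/625]
  175 → container 2  [load 625/625]
  150 → container 3  [load 375/625]
  100 → container 3  [load 475/625]
  100 → container 3  [load 575/625]
  100 → container 4 (new)  [load 100/625]
  75 → container 4  [load 175/625]
4 containers opened.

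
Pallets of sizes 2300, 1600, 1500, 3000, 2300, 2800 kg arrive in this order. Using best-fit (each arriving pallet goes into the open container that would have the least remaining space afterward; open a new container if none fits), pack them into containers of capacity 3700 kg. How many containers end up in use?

  2300 → container 1 (new)  [load 2300/3700]
  1600 → container 2 (new)  [load 1600/3700]
  1500 → container 2  [load 3100/3700]
  3000 → container 3 (new)  [load 3000/3700]
  2300 → container 4 (new)  [load 2300/3700]
  2800 → container 5 (new)  [load 2800/3700]
5 containers opened.

5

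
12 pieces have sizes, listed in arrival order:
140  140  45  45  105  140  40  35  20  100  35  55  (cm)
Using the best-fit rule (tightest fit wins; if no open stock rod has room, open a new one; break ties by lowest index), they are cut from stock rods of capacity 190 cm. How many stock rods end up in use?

5

  140 → stock rod 1 (new)  [load 140/190]
  140 → stock rod 2 (new)  [load 140/190]
  45 → stock rod 1  [load 185/190]
  45 → stock rod 2  [load 185/190]
  105 → stock rod 3 (new)  [load 105/190]
  140 → stock rod 4 (new)  [load 140/190]
  40 → stock rod 4  [load 180/190]
  35 → stock rod 3  [load 140/190]
  20 → stock rod 3  [load 160/190]
  100 → stock rod 5 (new)  [load 100/190]
  35 → stock rod 5  [load 135/190]
  55 → stock rod 5  [load 190/190]
5 stock rods opened.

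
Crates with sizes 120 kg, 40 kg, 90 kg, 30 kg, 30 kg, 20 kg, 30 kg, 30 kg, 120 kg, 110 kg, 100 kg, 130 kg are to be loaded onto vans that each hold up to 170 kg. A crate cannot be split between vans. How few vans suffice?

Total = 130 + 120 + 120 + 110 + 100 + 90 + 40 + 30 + 30 + 30 + 30 + 20 = 850 kg.
Lower bound: ⌈850/170⌉ = 5 vans.
Also, 6 crates each exceed 85 kg, and no two of those can share a van, so at least 6 vans are needed.
A packing using 6 vans:
  van 1: 130 + 40 = 170
  van 2: 120 + 30 + 20 = 170
  van 3: 120 + 30 = 150
  van 4: 110 + 30 + 30 = 170
  van 5: 100 = 100
  van 6: 90 = 90
This matches the lower bound, so 6 is optimal.

6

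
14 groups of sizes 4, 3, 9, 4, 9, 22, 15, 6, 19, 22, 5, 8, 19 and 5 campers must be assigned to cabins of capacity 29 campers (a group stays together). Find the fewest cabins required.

6

Total = 22 + 22 + 19 + 19 + 15 + 9 + 9 + 8 + 6 + 5 + 5 + 4 + 4 + 3 = 150 campers.
Lower bound: ⌈150/29⌉ = 6 cabins.
A packing using 6 cabins:
  cabin 1: 22 + 6 = 28
  cabin 2: 22 + 5 = 27
  cabin 3: 19 + 9 = 28
  cabin 4: 19 + 9 = 28
  cabin 5: 15 + 8 + 5 = 28
  cabin 6: 4 + 4 + 3 = 11
This matches the lower bound, so 6 is optimal.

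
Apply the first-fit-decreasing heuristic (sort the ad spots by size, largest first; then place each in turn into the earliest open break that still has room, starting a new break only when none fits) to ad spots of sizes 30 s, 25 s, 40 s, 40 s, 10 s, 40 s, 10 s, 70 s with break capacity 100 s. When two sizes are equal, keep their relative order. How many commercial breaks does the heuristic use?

Sorted descending: 70, 40, 40, 40, 30, 25, 10, 10.
  70 → break 1 (new)  [load 70/100]
  40 → break 2 (new)  [load 40/100]
  40 → break 2  [load 80/100]
  40 → break 3 (new)  [load 40/100]
  30 → break 1  [load 100/100]
  25 → break 3  [load 65/100]
  10 → break 2  [load 90/100]
  10 → break 2  [load 100/100]
3 commercial breaks opened.

3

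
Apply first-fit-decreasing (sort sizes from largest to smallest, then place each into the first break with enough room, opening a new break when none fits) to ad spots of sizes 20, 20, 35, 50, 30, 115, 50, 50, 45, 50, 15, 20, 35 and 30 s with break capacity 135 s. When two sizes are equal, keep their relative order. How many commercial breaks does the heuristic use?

Sorted descending: 115, 50, 50, 50, 50, 45, 35, 35, 30, 30, 20, 20, 20, 15.
  115 → break 1 (new)  [load 115/135]
  50 → break 2 (new)  [load 50/135]
  50 → break 2  [load 100/135]
  50 → break 3 (new)  [load 50/135]
  50 → break 3  [load 100/135]
  45 → break 4 (new)  [load 45/135]
  35 → break 2  [load 135/135]
  35 → break 3  [load 135/135]
  30 → break 4  [load 75/135]
  30 → break 4  [load 105/135]
  20 → break 1  [load 135/135]
  20 → break 4  [load 125/135]
  20 → break 5 (new)  [load 20/135]
  15 → break 5  [load 35/135]
5 commercial breaks opened.

5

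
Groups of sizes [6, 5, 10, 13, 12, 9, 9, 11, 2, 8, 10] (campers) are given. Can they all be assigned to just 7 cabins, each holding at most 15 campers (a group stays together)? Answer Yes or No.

No

Total = 95 campers; ⌈95/15⌉ = 7.
8 groups each exceed half the capacity and cannot share a cabin, forcing at least 8 cabins.
At least 8 cabins are required, but only 7 are allowed.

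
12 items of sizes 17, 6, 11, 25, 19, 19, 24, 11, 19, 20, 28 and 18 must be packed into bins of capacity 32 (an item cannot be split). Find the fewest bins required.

Total = 28 + 25 + 24 + 20 + 19 + 19 + 19 + 18 + 17 + 11 + 11 + 6 = 217.
Lower bound: ⌈217/32⌉ = 7 bins.
Also, 9 items each exceed 16, and no two of those can share a bin, so at least 9 bins are needed.
A packing using 9 bins:
  bin 1: 28 = 28
  bin 2: 25 + 6 = 31
  bin 3: 24 = 24
  bin 4: 20 + 11 = 31
  bin 5: 19 + 11 = 30
  bin 6: 19 = 19
  bin 7: 19 = 19
  bin 8: 18 = 18
  bin 9: 17 = 17
This matches the lower bound, so 9 is optimal.

9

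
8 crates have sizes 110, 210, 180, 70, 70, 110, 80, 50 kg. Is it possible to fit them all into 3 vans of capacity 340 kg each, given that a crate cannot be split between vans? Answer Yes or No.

Yes

A valid assignment using 3 vans:
  van 1: 210 + 110 = 320
  van 2: 180 + 110 + 50 = 340
  van 3: 80 + 70 + 70 = 220
Every load is within 340 kg, so 3 vans suffice.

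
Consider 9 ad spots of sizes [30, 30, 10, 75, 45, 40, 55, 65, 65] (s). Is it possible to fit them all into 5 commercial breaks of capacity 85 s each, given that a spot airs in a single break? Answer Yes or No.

Total = 415 s; ⌈415/85⌉ = 5.
The bound of 5 does not rule out 5, but exhaustive search shows no assignment into 5 commercial breaks of capacity 85 s exists — the minimum is 6.

No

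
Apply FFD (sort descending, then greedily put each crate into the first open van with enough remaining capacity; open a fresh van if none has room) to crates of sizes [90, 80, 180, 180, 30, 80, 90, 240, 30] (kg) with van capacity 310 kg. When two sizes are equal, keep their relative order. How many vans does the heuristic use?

Sorted descending: 240, 180, 180, 90, 90, 80, 80, 30, 30.
  240 → van 1 (new)  [load 240/310]
  180 → van 2 (new)  [load 180/310]
  180 → van 3 (new)  [load 180/310]
  90 → van 2  [load 270/310]
  90 → van 3  [load 270/310]
  80 → van 4 (new)  [load 80/310]
  80 → van 4  [load 160/310]
  30 → van 1  [load 270/310]
  30 → van 1  [load 300/310]
4 vans opened.

4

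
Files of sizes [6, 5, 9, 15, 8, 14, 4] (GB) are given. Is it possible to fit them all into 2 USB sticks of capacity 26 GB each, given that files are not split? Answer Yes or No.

No

Total = 61 GB; ⌈61/26⌉ = 3.
At least 3 USB sticks are required, but only 2 are allowed.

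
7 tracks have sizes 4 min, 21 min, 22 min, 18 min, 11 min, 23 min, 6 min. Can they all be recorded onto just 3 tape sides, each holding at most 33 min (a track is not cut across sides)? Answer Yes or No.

No

Total = 105 min; ⌈105/33⌉ = 4.
At least 4 tape sides are required, but only 3 are allowed.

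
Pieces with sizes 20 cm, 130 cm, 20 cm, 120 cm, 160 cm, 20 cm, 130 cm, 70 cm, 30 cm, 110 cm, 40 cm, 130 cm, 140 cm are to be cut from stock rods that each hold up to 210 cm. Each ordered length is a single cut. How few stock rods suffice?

7

Total = 160 + 140 + 130 + 130 + 130 + 120 + 110 + 70 + 40 + 30 + 20 + 20 + 20 = 1120 cm.
Lower bound: ⌈1120/210⌉ = 6 stock rods.
Also, 7 pieces each exceed 105 cm, and no two of those can share a stock rod, so at least 7 stock rods are needed.
A packing using 7 stock rods:
  stock rod 1: 160 + 40 = 200
  stock rod 2: 140 + 70 = 210
  stock rod 3: 130 + 30 + 20 + 20 = 200
  stock rod 4: 130 + 20 = 150
  stock rod 5: 130 = 130
  stock rod 6: 120 = 120
  stock rod 7: 110 = 110
This matches the lower bound, so 7 is optimal.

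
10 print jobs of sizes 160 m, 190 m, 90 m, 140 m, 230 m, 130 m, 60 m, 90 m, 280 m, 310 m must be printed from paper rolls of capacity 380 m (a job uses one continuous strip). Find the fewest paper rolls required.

5

Total = 310 + 280 + 230 + 190 + 160 + 140 + 130 + 90 + 90 + 60 = 1680 m.
Lower bound: ⌈1680/380⌉ = 5 paper rolls.
A packing using 5 paper rolls:
  roll 1: 310 + 60 = 370
  roll 2: 280 + 90 = 370
  roll 3: 230 + 140 = 370
  roll 4: 190 + 160 = 350
  roll 5: 130 + 90 = 220
This matches the lower bound, so 5 is optimal.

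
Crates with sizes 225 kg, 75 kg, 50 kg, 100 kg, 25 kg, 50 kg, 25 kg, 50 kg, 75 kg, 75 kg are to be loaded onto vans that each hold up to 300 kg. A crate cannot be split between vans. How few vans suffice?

3

Total = 225 + 100 + 75 + 75 + 75 + 50 + 50 + 50 + 25 + 25 = 750 kg.
Lower bound: ⌈750/300⌉ = 3 vans.
A packing using 3 vans:
  van 1: 225 + 75 = 300
  van 2: 100 + 75 + 75 + 50 = 300
  van 3: 50 + 50 + 25 + 25 = 150
This matches the lower bound, so 3 is optimal.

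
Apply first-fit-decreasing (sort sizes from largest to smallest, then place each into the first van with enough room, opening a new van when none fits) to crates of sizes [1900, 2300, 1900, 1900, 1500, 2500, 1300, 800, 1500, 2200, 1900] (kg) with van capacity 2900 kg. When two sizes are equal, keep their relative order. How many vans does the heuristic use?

Sorted descending: 2500, 2300, 2200, 1900, 1900, 1900, 1900, 1500, 1500, 1300, 800.
  2500 → van 1 (new)  [load 2500/2900]
  2300 → van 2 (new)  [load 2300/2900]
  2200 → van 3 (new)  [load 2200/2900]
  1900 → van 4 (new)  [load 1900/2900]
  1900 → van 5 (new)  [load 1900/2900]
  1900 → van 6 (new)  [load 1900/2900]
  1900 → van 7 (new)  [load 1900/2900]
  1500 → van 8 (new)  [load 1500/2900]
  1500 → van 9 (new)  [load 1500/2900]
  1300 → van 8  [load 2800/2900]
  800 → van 4  [load 2700/2900]
9 vans opened.

9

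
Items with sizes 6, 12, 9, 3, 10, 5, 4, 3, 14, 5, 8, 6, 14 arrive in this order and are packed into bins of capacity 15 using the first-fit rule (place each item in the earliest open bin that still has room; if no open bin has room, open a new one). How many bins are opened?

7

  6 → bin 1 (new)  [load 6/15]
  12 → bin 2 (new)  [load 12/15]
  9 → bin 1  [load 15/15]
  3 → bin 2  [load 15/15]
  10 → bin 3 (new)  [load 10/15]
  5 → bin 3  [load 15/15]
  4 → bin 4 (new)  [load 4/15]
  3 → bin 4  [load 7/15]
  14 → bin 5 (new)  [load 14/15]
  5 → bin 4  [load 12/15]
  8 → bin 6 (new)  [load 8/15]
  6 → bin 6  [load 14/15]
  14 → bin 7 (new)  [load 14/15]
7 bins opened.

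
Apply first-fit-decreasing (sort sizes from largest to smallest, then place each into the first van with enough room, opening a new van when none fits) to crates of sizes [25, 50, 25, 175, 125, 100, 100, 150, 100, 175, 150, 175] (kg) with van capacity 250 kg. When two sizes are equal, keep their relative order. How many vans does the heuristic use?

Sorted descending: 175, 175, 175, 150, 150, 125, 100, 100, 100, 50, 25, 25.
  175 → van 1 (new)  [load 175/250]
  175 → van 2 (new)  [load 175/250]
  175 → van 3 (new)  [load 175/250]
  150 → van 4 (new)  [load 150/250]
  150 → van 5 (new)  [load 150/250]
  125 → van 6 (new)  [load 125/250]
  100 → van 4  [load 250/250]
  100 → van 5  [load 250/250]
  100 → van 6  [load 225/250]
  50 → van 1  [load 225/250]
  25 → van 1  [load 250/250]
  25 → van 2  [load 200/250]
6 vans opened.

6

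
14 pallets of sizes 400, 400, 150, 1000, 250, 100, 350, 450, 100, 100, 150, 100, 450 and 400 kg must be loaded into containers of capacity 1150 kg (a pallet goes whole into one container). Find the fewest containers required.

4

Total = 1000 + 450 + 450 + 400 + 400 + 400 + 350 + 250 + 150 + 150 + 100 + 100 + 100 + 100 = 4400 kg.
Lower bound: ⌈4400/1150⌉ = 4 containers.
A packing using 4 containers:
  container 1: 1000 + 150 = 1150
  container 2: 450 + 450 + 250 = 1150
  container 3: 400 + 400 + 350 = 1150
  container 4: 400 + 150 + 100 + 100 + 100 + 100 = 950
This matches the lower bound, so 4 is optimal.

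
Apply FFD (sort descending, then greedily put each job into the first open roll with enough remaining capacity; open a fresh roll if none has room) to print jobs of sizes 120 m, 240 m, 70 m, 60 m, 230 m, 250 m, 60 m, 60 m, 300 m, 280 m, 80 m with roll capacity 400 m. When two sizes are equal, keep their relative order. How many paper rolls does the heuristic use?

5

Sorted descending: 300, 280, 250, 240, 230, 120, 80, 70, 60, 60, 60.
  300 → roll 1 (new)  [load 300/400]
  280 → roll 2 (new)  [load 280/400]
  250 → roll 3 (new)  [load 250/400]
  240 → roll 4 (new)  [load 240/400]
  230 → roll 5 (new)  [load 230/400]
  120 → roll 2  [load 400/400]
  80 → roll 1  [load 380/400]
  70 → roll 3  [load 320/400]
  60 → roll 3  [load 380/400]
  60 → roll 4  [load 300/400]
  60 → roll 4  [load 360/400]
5 paper rolls opened.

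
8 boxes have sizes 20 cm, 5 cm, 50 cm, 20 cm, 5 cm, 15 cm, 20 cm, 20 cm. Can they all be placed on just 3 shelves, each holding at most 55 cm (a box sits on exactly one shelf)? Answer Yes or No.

A valid assignment using 3 shelves:
  shelf 1: 50 + 5 = 55
  shelf 2: 20 + 20 + 15 = 55
  shelf 3: 20 + 20 + 5 = 45
Every load is within 55 cm, so 3 shelves suffice.

Yes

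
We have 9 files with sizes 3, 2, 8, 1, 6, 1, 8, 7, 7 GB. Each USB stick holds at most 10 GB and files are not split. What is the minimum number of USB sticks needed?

Total = 8 + 8 + 7 + 7 + 6 + 3 + 2 + 1 + 1 = 43 GB.
Lower bound: ⌈43/10⌉ = 5 USB sticks.
A packing using 5 USB sticks:
  USB stick 1: 8 + 2 = 10
  USB stick 2: 8 + 1 + 1 = 10
  USB stick 3: 7 + 3 = 10
  USB stick 4: 7 = 7
  USB stick 5: 6 = 6
This matches the lower bound, so 5 is optimal.

5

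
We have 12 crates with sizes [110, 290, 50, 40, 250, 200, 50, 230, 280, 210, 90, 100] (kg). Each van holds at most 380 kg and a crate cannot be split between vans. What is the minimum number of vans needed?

Total = 290 + 280 + 250 + 230 + 210 + 200 + 110 + 100 + 90 + 50 + 50 + 40 = 1900 kg.
Lower bound: ⌈1900/380⌉ = 5 vans.
Also, 6 crates each exceed 190 kg, and no two of those can share a van, so at least 6 vans are needed.
A packing using 6 vans:
  van 1: 290 + 90 = 380
  van 2: 280 + 100 = 380
  van 3: 250 + 110 = 360
  van 4: 230 + 50 + 50 + 40 = 370
  van 5: 210 = 210
  van 6: 200 = 200
This matches the lower bound, so 6 is optimal.

6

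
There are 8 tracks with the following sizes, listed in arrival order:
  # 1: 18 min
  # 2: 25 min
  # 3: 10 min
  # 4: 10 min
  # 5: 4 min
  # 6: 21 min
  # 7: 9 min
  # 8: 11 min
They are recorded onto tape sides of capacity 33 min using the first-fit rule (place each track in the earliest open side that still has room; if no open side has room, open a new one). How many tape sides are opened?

4

  18 → side 1 (new)  [load 18/33]
  25 → side 2 (new)  [load 25/33]
  10 → side 1  [load 28/33]
  10 → side 3 (new)  [load 10/33]
  4 → side 1  [load 32/33]
  21 → side 3  [load 31/33]
  9 → side 4 (new)  [load 9/33]
  11 → side 4  [load 20/33]
4 tape sides opened.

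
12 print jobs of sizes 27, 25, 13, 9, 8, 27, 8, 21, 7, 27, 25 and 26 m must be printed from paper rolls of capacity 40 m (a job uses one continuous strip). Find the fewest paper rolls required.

7

Total = 27 + 27 + 27 + 26 + 25 + 25 + 21 + 13 + 9 + 8 + 8 + 7 = 223 m.
Lower bound: ⌈223/40⌉ = 6 paper rolls.
Also, 7 print jobs each exceed 20 m, and no two of those can share a roll, so at least 7 paper rolls are needed.
A packing using 7 paper rolls:
  roll 1: 27 + 13 = 40
  roll 2: 27 + 9 = 36
  roll 3: 27 + 8 = 35
  roll 4: 26 + 8 = 34
  roll 5: 25 + 7 = 32
  roll 6: 25 = 25
  roll 7: 21 = 21
This matches the lower bound, so 7 is optimal.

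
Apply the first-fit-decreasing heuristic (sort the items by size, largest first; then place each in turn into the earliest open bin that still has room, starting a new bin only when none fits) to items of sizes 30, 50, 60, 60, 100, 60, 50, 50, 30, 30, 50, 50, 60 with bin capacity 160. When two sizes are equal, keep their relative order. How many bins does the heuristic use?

Sorted descending: 100, 60, 60, 60, 60, 50, 50, 50, 50, 50, 30, 30, 30.
  100 → bin 1 (new)  [load 100/160]
  60 → bin 1  [load 160/160]
  60 → bin 2 (new)  [load 60/160]
  60 → bin 2  [load 120/160]
  60 → bin 3 (new)  [load 60/160]
  50 → bin 3  [load 110/160]
  50 → bin 3  [load 160/160]
  50 → bin 4 (new)  [load 50/160]
  50 → bin 4  [load 100/160]
  50 → bin 4  [load 150/160]
  30 → bin 2  [load 150/160]
  30 → bin 5 (new)  [load 30/160]
  30 → bin 5  [load 60/160]
5 bins opened.

5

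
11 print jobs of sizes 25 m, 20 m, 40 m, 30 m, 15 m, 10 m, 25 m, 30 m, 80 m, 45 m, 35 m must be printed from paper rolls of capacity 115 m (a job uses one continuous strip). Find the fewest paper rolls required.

Total = 80 + 45 + 40 + 35 + 30 + 30 + 25 + 25 + 20 + 15 + 10 = 355 m.
Lower bound: ⌈355/115⌉ = 4 paper rolls.
A packing using 4 paper rolls:
  roll 1: 80 + 35 = 115
  roll 2: 45 + 40 + 30 = 115
  roll 3: 30 + 25 + 25 + 20 + 15 = 115
  roll 4: 10 = 10
This matches the lower bound, so 4 is optimal.

4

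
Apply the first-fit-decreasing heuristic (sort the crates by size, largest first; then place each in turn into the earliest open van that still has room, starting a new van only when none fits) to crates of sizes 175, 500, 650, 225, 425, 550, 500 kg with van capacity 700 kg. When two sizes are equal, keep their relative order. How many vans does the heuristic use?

Sorted descending: 650, 550, 500, 500, 425, 225, 175.
  650 → van 1 (new)  [load 650/700]
  550 → van 2 (new)  [load 550/700]
  500 → van 3 (new)  [load 500/700]
  500 → van 4 (new)  [load 500/700]
  425 → van 5 (new)  [load 425/700]
  225 → van 5  [load 650/700]
  175 → van 3  [load 675/700]
5 vans opened.

5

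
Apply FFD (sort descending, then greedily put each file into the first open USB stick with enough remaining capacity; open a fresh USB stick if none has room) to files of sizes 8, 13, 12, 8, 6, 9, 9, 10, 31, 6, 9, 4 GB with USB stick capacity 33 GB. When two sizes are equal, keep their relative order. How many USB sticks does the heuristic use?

4

Sorted descending: 31, 13, 12, 10, 9, 9, 9, 8, 8, 6, 6, 4.
  31 → USB stick 1 (new)  [load 31/33]
  13 → USB stick 2 (new)  [load 13/33]
  12 → USB stick 2  [load 25/33]
  10 → USB stick 3 (new)  [load 10/33]
  9 → USB stick 3  [load 19/33]
  9 → USB stick 3  [load 28/33]
  9 → USB stick 4 (new)  [load 9/33]
  8 → USB stick 2  [load 33/33]
  8 → USB stick 4  [load 17/33]
  6 → USB stick 4  [load 23/33]
  6 → USB stick 4  [load 29/33]
  4 → USB stick 3  [load 32/33]
4 USB sticks opened.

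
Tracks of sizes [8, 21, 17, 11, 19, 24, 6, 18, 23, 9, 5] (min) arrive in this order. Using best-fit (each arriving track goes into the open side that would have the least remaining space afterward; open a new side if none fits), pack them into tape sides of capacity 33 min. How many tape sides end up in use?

  8 → side 1 (new)  [load 8/33]
  21 → side 1  [load 29/33]
  17 → side 2 (new)  [load 17/33]
  11 → side 2  [load 28/33]
  19 → side 3 (new)  [load 19/33]
  24 → side 4 (new)  [load 24/33]
  6 → side 4  [load 30/33]
  18 → side 5 (new)  [load 18/33]
  23 → side 6 (new)  [load 23/33]
  9 → side 6  [load 32/33]
  5 → side 2  [load 33/33]
6 tape sides opened.

6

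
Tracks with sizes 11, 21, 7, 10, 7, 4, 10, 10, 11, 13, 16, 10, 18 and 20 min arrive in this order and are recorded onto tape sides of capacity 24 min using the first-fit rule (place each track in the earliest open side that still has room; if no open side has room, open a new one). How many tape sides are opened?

  11 → side 1 (new)  [load 11/24]
  21 → side 2 (new)  [load 21/24]
  7 → side 1  [load 18/24]
  10 → side 3 (new)  [load 10/24]
  7 → side 3  [load 17/24]
  4 → side 1  [load 22/24]
  10 → side 4 (new)  [load 10/24]
  10 → side 4  [load 20/24]
  11 → side 5 (new)  [load 11/24]
  13 → side 5  [load 24/24]
  16 → side 6 (new)  [load 16/24]
  10 → side 7 (new)  [load 10/24]
  18 → side 8 (new)  [load 18/24]
  20 → side 9 (new)  [load 20/24]
9 tape sides opened.

9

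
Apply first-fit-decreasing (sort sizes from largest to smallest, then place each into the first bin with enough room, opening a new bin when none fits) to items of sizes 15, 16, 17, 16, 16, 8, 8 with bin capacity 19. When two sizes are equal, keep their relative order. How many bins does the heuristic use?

6

Sorted descending: 17, 16, 16, 16, 15, 8, 8.
  17 → bin 1 (new)  [load 17/19]
  16 → bin 2 (new)  [load 16/19]
  16 → bin 3 (new)  [load 16/19]
  16 → bin 4 (new)  [load 16/19]
  15 → bin 5 (new)  [load 15/19]
  8 → bin 6 (new)  [load 8/19]
  8 → bin 6  [load 16/19]
6 bins opened.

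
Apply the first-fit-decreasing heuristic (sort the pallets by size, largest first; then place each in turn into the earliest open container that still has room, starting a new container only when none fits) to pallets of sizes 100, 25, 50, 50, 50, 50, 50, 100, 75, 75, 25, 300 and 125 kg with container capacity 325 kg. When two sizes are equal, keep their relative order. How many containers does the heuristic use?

Sorted descending: 300, 125, 100, 100, 75, 75, 50, 50, 50, 50, 50, 25, 25.
  300 → container 1 (new)  [load 300/325]
  125 → container 2 (new)  [load 125/325]
  100 → container 2  [load 225/325]
  100 → container 2  [load 325/325]
  75 → container 3 (new)  [load 75/325]
  75 → container 3  [load 150/325]
  50 → container 3  [load 200/325]
  50 → container 3  [load 250/325]
  50 → container 3  [load 300/325]
  50 → container 4 (new)  [load 50/325]
  50 → container 4  [load 100/325]
  25 → container 1  [load 325/325]
  25 → container 3  [load 325/325]
4 containers opened.

4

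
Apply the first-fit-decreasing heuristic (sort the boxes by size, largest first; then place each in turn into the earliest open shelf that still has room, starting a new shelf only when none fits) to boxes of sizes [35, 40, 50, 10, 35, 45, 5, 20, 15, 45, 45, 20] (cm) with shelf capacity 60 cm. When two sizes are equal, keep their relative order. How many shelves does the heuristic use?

7

Sorted descending: 50, 45, 45, 45, 40, 35, 35, 20, 20, 15, 10, 5.
  50 → shelf 1 (new)  [load 50/60]
  45 → shelf 2 (new)  [load 45/60]
  45 → shelf 3 (new)  [load 45/60]
  45 → shelf 4 (new)  [load 45/60]
  40 → shelf 5 (new)  [load 40/60]
  35 → shelf 6 (new)  [load 35/60]
  35 → shelf 7 (new)  [load 35/60]
  20 → shelf 5  [load 60/60]
  20 → shelf 6  [load 55/60]
  15 → shelf 2  [load 60/60]
  10 → shelf 1  [load 60/60]
  5 → shelf 3  [load 50/60]
7 shelves opened.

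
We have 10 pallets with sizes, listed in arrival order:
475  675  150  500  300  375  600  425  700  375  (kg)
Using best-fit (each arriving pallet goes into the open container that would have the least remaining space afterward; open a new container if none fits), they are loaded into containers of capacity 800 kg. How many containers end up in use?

  475 → container 1 (new)  [load 475/800]
  675 → container 2 (new)  [load 675/800]
  150 → container 1  [load 625/800]
  500 → container 3 (new)  [load 500/800]
  300 → container 3  [load 800/800]
  375 → container 4 (new)  [load 375/800]
  600 → container 5 (new)  [load 600/800]
  425 → container 4  [load 800/800]
  700 → container 6 (new)  [load 700/800]
  375 → container 7 (new)  [load 375/800]
7 containers opened.

7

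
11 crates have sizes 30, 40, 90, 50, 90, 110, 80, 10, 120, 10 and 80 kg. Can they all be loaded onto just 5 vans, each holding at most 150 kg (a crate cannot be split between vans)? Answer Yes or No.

No

Total = 710 kg; ⌈710/150⌉ = 5.
6 crates each exceed half the capacity and cannot share a van, forcing at least 6 vans.
At least 6 vans are required, but only 5 are allowed.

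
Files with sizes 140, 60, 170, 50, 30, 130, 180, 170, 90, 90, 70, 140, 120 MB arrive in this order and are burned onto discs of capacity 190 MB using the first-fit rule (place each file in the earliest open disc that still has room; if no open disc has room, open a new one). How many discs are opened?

  140 → disc 1 (new)  [load 140/190]
  60 → disc 2 (new)  [load 60/190]
  170 → disc 3 (new)  [load 170/190]
  50 → disc 1  [load 190/190]
  30 → disc 2  [load 90/190]
  130 → disc 4 (new)  [load 130/190]
  180 → disc 5 (new)  [load 180/190]
  170 → disc 6 (new)  [load 170/190]
  90 → disc 2  [load 180/190]
  90 → disc 7 (new)  [load 90/190]
  70 → disc 7  [load 160/190]
  140 → disc 8 (new)  [load 140/190]
  120 → disc 9 (new)  [load 120/190]
9 discs opened.

9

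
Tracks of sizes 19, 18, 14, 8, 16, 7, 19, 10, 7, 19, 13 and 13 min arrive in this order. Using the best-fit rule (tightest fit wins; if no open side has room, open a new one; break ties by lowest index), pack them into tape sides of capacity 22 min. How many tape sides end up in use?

9

  19 → side 1 (new)  [load 19/22]
  18 → side 2 (new)  [load 18/22]
  14 → side 3 (new)  [load 14/22]
  8 → side 3  [load 22/22]
  16 → side 4 (new)  [load 16/22]
  7 → side 5 (new)  [load 7/22]
  19 → side 6 (new)  [load 19/22]
  10 → side 5  [load 17/22]
  7 → side 7 (new)  [load 7/22]
  19 → side 8 (new)  [load 19/22]
  13 → side 7  [load 20/22]
  13 → side 9 (new)  [load 13/22]
9 tape sides opened.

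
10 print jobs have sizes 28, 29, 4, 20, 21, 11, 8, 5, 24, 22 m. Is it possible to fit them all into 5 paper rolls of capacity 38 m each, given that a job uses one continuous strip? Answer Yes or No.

Total = 172 m; ⌈172/38⌉ = 5.
6 print jobs each exceed half the capacity and cannot share a roll, forcing at least 6 paper rolls.
At least 6 paper rolls are required, but only 5 are allowed.

No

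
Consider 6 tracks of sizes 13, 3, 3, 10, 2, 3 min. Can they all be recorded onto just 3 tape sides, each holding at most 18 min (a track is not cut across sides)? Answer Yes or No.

Yes

A valid assignment using 2 tape sides:
  side 1: 13 + 3 + 2 = 18
  side 2: 10 + 3 + 3 = 16
That uses only 2 ≤ 3, so 3 tape sides are enough.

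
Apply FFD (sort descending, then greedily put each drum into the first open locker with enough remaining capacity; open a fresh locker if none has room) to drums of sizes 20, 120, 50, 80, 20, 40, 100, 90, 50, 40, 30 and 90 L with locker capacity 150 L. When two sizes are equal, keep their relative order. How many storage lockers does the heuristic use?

5

Sorted descending: 120, 100, 90, 90, 80, 50, 50, 40, 40, 30, 20, 20.
  120 → locker 1 (new)  [load 120/150]
  100 → locker 2 (new)  [load 100/150]
  90 → locker 3 (new)  [load 90/150]
  90 → locker 4 (new)  [load 90/150]
  80 → locker 5 (new)  [load 80/150]
  50 → locker 2  [load 150/150]
  50 → locker 3  [load 140/150]
  40 → locker 4  [load 130/150]
  40 → locker 5  [load 120/150]
  30 → locker 1  [load 150/150]
  20 → locker 4  [load 150/150]
  20 → locker 5  [load 140/150]
5 storage lockers opened.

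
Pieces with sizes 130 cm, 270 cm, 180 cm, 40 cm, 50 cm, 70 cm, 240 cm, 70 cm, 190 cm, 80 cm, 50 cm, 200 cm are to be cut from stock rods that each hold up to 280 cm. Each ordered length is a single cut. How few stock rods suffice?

Total = 270 + 240 + 200 + 190 + 180 + 130 + 80 + 70 + 70 + 50 + 50 + 40 = 1570 cm.
Lower bound: ⌈1570/280⌉ = 6 stock rods.
A packing using 6 stock rods:
  stock rod 1: 270 = 270
  stock rod 2: 240 + 40 = 280
  stock rod 3: 200 + 80 = 280
  stock rod 4: 190 + 70 = 260
  stock rod 5: 180 + 70 = 250
  stock rod 6: 130 + 50 + 50 = 230
This matches the lower bound, so 6 is optimal.

6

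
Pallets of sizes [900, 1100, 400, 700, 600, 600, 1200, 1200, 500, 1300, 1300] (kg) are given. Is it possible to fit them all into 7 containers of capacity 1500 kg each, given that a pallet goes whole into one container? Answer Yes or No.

No

Total = 9800 kg; ⌈9800/1500⌉ = 7.
The bound of 7 does not rule out 7, but exhaustive search shows no assignment into 7 containers of capacity 1500 kg exists — the minimum is 8.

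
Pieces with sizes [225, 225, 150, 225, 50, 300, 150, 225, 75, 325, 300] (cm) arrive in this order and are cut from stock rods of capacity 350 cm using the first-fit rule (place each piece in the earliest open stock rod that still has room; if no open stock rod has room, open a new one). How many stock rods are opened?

  225 → stock rod 1 (new)  [load 225/350]
  225 → stock rod 2 (new)  [load 225/350]
  150 → stock rod 3 (new)  [load 150/350]
  225 → stock rod 4 (new)  [load 225/350]
  50 → stock rod 1  [load 275/350]
  300 → stock rod 5 (new)  [load 300/350]
  150 → stock rod 3  [load 300/350]
  225 → stock rod 6 (new)  [load 225/350]
  75 → stock rod 1  [load 350/350]
  325 → stock rod 7 (new)  [load 325/350]
  300 → stock rod 8 (new)  [load 300/350]
8 stock rods opened.

8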